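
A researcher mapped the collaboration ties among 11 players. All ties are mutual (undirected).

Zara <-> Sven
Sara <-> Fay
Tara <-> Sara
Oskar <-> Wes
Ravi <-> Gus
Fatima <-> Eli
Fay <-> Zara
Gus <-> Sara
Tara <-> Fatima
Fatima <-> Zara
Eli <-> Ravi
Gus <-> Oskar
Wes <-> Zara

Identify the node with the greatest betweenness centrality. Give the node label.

Unnormalized betweenness of each node: Eli:4, Fatima:11, Fay:7/2, Gus:9, Oskar:7/2, Ravi:3, Sara:15/2, Sven:0, Tara:2, Wes:9/2, Zara:17.
Zara has the largest value, 17, making it the main broker — the node through which the most shortest paths run.

Zara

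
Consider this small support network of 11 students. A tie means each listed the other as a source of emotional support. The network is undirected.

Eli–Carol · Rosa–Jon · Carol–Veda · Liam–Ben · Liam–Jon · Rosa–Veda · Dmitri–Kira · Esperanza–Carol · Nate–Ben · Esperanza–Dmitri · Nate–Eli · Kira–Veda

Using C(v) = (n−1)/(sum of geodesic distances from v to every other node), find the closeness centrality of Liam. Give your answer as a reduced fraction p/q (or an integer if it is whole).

1/3

Distances from Liam: Ben:1, Carol:4, Dmitri:5, Eli:3, Esperanza:5, Jon:1, Kira:4, Nate:2, Rosa:2, Veda:3. Sum = 30.
n = 11, so closeness = 10/30 = 1/3.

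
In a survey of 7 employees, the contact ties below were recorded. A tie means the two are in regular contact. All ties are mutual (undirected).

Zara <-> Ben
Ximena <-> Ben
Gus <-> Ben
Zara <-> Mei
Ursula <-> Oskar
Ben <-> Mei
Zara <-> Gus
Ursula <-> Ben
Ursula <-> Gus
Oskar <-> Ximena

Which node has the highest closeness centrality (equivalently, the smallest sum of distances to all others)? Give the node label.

Ben

Farness (sum of distances to all others) for each node — Ben:7, Gus:9, Mei:11, Oskar:12, Ursula:9, Ximena:10, Zara:10.
The smallest farness is 7, for Ben, so Ben has the highest closeness.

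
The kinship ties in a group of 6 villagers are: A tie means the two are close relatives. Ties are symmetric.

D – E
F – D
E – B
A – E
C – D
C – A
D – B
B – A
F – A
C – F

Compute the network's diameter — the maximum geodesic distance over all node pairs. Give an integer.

2

Eccentricity of each node (its greatest distance to any other): A:2, B:2, C:2, D:2, E:2, F:2.
The maximum eccentricity is 2, realized for instance by the pair F–B via F – A – B. So the diameter is 2.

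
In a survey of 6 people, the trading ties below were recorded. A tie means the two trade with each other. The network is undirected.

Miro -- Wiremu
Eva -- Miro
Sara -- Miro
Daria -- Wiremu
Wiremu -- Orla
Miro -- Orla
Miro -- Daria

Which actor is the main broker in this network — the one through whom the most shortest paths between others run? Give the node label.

Miro

Unnormalized betweenness of each node: Daria:0, Eva:0, Miro:15/2, Orla:0, Sara:0, Wiremu:1/2.
Miro has the largest value, 15/2, making it the main broker — the node through which the most shortest paths run.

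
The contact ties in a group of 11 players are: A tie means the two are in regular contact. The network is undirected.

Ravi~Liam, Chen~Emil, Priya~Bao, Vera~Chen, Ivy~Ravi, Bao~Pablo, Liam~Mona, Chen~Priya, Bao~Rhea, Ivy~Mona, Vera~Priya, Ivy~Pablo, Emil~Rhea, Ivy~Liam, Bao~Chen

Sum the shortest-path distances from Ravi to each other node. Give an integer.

Distances from Ravi: Bao:3, Chen:4, Emil:5, Ivy:1, Liam:1, Mona:2, Pablo:2, Priya:4, Rhea:4, Vera:5.
Sum = 3 + 4 + 5 + 1 + 1 + 2 + 2 + 4 + 4 + 5 = 31.

31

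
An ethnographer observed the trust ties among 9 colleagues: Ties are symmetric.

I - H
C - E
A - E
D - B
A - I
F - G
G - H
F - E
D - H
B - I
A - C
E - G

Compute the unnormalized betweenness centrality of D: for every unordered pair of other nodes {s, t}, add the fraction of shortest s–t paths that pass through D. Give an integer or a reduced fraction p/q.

4/3

Pairs whose geodesics pass through D — B–H: 1/2; B–G: 1/2; B–F: 1/3.
All other pairs contribute 0.
Summing the contributions gives betweenness(D) = 4/3.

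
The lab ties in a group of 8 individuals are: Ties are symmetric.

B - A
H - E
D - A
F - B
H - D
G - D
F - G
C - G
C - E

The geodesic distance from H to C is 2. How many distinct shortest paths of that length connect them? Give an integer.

The shortest distance is 2, and the only length-2 path is H–E–C. So there is exactly 1 shortest path.

1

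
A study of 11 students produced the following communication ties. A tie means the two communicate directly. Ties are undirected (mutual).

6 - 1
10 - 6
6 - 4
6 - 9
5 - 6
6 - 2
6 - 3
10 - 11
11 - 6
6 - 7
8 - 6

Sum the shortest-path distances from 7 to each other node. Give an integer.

Distances from 7: 1:2, 2:2, 3:2, 4:2, 5:2, 6:1, 8:2, 9:2, 10:2, 11:2.
Sum = 2 + 2 + 2 + 2 + 2 + 1 + 2 + 2 + 2 + 2 = 19.

19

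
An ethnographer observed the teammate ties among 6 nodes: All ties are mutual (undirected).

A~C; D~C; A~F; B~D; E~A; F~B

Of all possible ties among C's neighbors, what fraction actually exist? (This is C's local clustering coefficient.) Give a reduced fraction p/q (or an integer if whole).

C's neighbors: A and D (k = 2).
Possible neighbor pairs: C(2,2) = 1. Edges among them: none → e = 0.
Clustering(C) = 0/1.

0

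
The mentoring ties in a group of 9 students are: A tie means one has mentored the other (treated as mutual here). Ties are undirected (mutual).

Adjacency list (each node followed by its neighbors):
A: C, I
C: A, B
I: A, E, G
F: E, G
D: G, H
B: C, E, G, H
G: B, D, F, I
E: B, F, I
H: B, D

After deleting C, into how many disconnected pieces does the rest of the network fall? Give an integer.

1

C's neighbors (A and B) remain reachable from one another through other ties, so the rest of the network stays in one piece.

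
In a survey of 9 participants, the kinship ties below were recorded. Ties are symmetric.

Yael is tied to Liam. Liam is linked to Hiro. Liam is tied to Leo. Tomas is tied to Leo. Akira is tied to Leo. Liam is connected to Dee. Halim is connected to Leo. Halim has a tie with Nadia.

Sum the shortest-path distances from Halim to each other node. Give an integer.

Distances from Halim: Akira:2, Dee:3, Hiro:3, Leo:1, Liam:2, Nadia:1, Tomas:2, Yael:3.
Sum = 2 + 3 + 3 + 1 + 2 + 1 + 2 + 3 = 17.

17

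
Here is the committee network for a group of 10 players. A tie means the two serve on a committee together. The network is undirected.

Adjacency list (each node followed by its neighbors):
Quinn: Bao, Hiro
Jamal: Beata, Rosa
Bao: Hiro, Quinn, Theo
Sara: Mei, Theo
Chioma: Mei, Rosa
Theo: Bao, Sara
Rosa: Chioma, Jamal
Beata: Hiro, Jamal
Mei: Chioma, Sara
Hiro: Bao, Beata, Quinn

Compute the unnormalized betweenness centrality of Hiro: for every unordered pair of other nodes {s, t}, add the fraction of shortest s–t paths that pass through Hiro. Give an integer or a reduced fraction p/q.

19/2

Pairs whose geodesics pass through Hiro — Rosa–Quinn: 1; Rosa–Bao: 1; Jamal–Quinn: 1; Jamal–Bao: 1; Jamal–Theo: 1; Beata–Quinn: 1; Beata–Bao: 1; Beata–Theo: 1; Beata–Sara: 1; Quinn–Chioma: 1/2.
All other pairs contribute 0.
Summing the contributions gives betweenness(Hiro) = 19/2.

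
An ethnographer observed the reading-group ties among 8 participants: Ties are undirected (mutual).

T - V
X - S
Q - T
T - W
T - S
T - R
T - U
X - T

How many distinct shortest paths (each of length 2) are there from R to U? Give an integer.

The shortest distance is 2, and the only length-2 path is R–T–U. So there is exactly 1 shortest path.

1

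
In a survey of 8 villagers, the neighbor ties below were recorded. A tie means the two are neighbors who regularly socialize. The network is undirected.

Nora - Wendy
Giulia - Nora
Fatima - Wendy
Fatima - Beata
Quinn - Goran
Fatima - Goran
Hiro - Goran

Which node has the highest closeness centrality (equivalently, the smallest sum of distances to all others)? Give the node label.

Farness (sum of distances to all others) for each node — Beata:18, Fatima:12, Giulia:24, Goran:14, Hiro:20, Nora:18, Quinn:20, Wendy:14.
The smallest farness is 12, for Fatima, so Fatima has the highest closeness.

Fatima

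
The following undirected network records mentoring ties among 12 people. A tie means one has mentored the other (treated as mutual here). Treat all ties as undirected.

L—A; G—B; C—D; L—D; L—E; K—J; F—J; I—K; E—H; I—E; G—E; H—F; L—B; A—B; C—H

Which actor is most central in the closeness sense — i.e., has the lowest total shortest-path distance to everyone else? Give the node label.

Farness (sum of distances to all others) for each node — A:30, B:29, C:27, D:27, E:19, F:28, G:26, H:22, I:25, J:34, K:31, L:22.
The smallest farness is 19, for E, so E has the highest closeness.

E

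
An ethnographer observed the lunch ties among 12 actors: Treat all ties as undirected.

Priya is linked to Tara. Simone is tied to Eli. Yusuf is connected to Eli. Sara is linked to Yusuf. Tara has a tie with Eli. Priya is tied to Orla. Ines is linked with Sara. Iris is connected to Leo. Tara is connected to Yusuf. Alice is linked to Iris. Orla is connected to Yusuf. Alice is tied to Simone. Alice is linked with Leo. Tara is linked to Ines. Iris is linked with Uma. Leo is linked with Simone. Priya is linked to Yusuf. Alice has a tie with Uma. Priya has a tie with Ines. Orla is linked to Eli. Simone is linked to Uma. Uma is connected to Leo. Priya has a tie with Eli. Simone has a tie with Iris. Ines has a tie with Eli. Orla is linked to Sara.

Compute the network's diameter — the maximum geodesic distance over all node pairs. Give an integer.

4

Eccentricity of each node (its greatest distance to any other): Alice:4, Eli:2, Ines:3, Iris:4, Leo:4, Orla:3, Priya:3, Sara:4, Simone:3, Tara:3, Uma:4, Yusuf:3.
The maximum eccentricity is 4, realized for instance by the pair Sara–Alice via Sara – Ines – Eli – Simone – Alice. So the diameter is 4.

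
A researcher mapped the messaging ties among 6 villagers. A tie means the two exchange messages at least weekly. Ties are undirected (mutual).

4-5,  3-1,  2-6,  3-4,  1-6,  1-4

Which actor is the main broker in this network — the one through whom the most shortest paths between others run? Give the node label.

Unnormalized betweenness of each node: 1:6, 2:0, 3:0, 4:4, 5:0, 6:4.
1 has the largest value, 6, making it the main broker — the node through which the most shortest paths run.

1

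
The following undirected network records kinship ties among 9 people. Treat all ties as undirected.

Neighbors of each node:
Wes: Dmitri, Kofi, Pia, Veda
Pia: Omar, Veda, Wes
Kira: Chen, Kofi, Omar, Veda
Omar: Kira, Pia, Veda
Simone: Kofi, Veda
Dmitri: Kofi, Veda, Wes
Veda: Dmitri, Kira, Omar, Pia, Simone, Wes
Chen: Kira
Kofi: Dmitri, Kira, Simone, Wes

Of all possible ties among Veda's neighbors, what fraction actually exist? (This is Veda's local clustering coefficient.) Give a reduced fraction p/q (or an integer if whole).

4/15

Veda's neighbors: Dmitri, Kira, Omar, Pia, Simone, and Wes (k = 6).
Possible neighbor pairs: C(6,2) = 15. Edges among them: Dmitri–Wes, Kira–Omar, Omar–Pia, Pia–Wes → e = 4.
Clustering(Veda) = 4/15.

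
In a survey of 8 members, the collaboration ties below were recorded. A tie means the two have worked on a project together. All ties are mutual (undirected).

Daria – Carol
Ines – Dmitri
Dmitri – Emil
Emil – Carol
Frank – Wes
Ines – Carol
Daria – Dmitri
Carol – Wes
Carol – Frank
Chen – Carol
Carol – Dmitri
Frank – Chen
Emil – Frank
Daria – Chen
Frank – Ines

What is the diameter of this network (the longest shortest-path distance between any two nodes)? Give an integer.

2

Eccentricity of each node (its greatest distance to any other): Carol:1, Chen:2, Daria:2, Dmitri:2, Emil:2, Frank:2, Ines:2, Wes:2.
The maximum eccentricity is 2, realized for instance by the pair Dmitri–Wes via Dmitri – Carol – Wes. So the diameter is 2.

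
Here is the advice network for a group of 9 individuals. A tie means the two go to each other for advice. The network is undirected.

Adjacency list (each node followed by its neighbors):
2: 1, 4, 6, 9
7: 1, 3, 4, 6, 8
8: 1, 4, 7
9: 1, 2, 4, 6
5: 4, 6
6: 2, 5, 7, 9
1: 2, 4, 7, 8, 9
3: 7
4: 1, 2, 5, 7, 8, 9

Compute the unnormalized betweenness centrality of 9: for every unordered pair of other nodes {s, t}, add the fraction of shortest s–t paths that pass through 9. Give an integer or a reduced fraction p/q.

7/12

Pairs whose geodesics pass through 9 — 6–4: 1/4; 6–1: 1/3.
All other pairs contribute 0.
Summing the contributions gives betweenness(9) = 7/12.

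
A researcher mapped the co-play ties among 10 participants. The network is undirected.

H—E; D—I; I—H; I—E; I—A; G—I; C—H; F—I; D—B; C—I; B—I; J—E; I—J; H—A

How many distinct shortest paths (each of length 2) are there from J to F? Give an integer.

The shortest distance is 2, and the only length-2 path is J–I–F. So there is exactly 1 shortest path.

1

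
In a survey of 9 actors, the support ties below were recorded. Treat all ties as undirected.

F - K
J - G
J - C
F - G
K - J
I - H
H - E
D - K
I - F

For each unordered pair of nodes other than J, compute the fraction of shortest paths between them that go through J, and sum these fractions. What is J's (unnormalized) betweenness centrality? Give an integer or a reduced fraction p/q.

8

Pairs whose geodesics pass through J — E–C: 2/2; I–C: 2/2; G–D: 1/2; G–C: 1; G–K: 1/2; D–C: 1; C–F: 2/2; C–K: 1; C–H: 2/2.
All other pairs contribute 0.
Summing the contributions gives betweenness(J) = 8.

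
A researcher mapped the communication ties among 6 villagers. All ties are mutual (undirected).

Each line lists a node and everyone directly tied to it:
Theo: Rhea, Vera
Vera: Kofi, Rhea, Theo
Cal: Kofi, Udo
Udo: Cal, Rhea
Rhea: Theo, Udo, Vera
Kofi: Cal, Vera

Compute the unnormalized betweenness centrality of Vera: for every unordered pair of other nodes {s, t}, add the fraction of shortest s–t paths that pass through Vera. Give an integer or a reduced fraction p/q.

Pairs whose geodesics pass through Vera — Theo–Cal: 1/2; Theo–Kofi: 1; Rhea–Kofi: 1.
All other pairs contribute 0.
Summing the contributions gives betweenness(Vera) = 5/2.

5/2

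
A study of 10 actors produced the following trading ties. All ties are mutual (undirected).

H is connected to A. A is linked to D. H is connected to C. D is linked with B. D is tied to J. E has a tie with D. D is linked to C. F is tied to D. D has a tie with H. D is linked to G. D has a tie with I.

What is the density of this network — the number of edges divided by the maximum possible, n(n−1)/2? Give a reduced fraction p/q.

There are 11 edges and 10 nodes, so the maximum possible is C(10,2) = 45.
Density = 11/45.

11/45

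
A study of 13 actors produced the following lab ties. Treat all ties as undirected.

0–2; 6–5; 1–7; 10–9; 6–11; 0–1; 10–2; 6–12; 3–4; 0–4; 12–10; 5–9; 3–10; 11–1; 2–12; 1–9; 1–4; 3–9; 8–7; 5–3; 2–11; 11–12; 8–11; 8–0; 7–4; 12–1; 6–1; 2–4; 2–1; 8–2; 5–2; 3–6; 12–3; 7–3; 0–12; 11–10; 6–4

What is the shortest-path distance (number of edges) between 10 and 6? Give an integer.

2

One shortest route is 10 – 3 – 6, which uses 2 edges, and 10 and 6 are not directly tied, so nothing shorter exists. So d(10,6) = 2.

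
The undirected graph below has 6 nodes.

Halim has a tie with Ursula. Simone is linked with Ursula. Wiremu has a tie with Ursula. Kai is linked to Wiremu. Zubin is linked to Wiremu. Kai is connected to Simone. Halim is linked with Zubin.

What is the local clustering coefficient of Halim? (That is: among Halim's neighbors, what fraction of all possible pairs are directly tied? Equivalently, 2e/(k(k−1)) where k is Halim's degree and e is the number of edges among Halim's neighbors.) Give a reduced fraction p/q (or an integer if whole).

0

Halim's neighbors: Ursula and Zubin (k = 2).
Possible neighbor pairs: C(2,2) = 1. Edges among them: none → e = 0.
Clustering(Halim) = 0/1.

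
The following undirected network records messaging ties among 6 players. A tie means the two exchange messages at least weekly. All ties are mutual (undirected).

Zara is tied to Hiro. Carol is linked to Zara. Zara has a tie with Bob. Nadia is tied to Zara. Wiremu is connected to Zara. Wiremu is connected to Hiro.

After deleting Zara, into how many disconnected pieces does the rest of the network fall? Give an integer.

Without Zara, the remaining ties split the others into: {Hiro, Wiremu}; {Bob}; {Nadia}; {Carol}.
That's 4 separate components.

4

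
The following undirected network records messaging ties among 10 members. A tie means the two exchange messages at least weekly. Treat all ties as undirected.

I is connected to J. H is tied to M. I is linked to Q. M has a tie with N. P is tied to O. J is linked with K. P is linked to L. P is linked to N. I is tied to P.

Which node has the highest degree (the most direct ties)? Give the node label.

Degrees — H:1, I:3, J:2, K:1, L:1, M:2, N:2, O:1, P:4, Q:1.
The maximum is 4, attained only by P.

P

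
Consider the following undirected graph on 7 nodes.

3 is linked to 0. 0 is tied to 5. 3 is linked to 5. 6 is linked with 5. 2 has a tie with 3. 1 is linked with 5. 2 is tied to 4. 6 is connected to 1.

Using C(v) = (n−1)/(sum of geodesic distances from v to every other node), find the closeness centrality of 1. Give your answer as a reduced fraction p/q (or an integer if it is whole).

6/13

Distances from 1: 0:2, 2:3, 3:2, 4:4, 5:1, 6:1. Sum = 13.
n = 7, so closeness = 6/13.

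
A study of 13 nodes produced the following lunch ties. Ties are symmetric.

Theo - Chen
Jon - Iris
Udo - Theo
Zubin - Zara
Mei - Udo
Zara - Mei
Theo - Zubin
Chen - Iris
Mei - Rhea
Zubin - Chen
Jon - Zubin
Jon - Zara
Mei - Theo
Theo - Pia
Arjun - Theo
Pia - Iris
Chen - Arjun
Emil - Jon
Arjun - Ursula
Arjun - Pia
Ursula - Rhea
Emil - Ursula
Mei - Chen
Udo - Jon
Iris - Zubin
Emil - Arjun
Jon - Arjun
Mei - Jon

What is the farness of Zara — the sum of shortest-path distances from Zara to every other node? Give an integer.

Distances from Zara: Arjun:2, Chen:2, Emil:2, Iris:2, Jon:1, Mei:1, Pia:3, Rhea:2, Theo:2, Udo:2, Ursula:3, Zubin:1.
Sum = 2 + 2 + 2 + 2 + 1 + 1 + 3 + 2 + 2 + 2 + 3 + 1 = 23.

23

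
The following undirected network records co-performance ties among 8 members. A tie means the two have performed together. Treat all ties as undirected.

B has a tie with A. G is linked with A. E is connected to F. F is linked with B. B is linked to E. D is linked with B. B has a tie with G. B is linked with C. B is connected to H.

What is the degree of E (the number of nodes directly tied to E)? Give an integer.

2

E is directly tied to B and F. That is 2 neighbors, so the degree of E is 2.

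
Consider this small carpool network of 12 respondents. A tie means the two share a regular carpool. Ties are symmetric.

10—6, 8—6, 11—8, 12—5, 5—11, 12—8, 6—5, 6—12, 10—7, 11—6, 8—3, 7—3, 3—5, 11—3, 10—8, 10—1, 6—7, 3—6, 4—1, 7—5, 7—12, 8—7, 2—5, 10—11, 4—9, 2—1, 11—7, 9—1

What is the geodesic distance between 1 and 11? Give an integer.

2

One shortest route is 1 – 10 – 11, which uses 2 edges, and 1 and 11 are not directly tied, so nothing shorter exists. So d(1,11) = 2.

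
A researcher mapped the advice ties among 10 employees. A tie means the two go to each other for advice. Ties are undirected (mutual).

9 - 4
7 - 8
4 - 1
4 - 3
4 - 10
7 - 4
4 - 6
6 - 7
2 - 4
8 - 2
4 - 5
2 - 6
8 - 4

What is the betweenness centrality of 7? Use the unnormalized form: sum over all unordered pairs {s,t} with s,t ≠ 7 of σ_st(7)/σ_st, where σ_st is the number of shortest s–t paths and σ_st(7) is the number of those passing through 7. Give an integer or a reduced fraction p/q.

1/3

Pairs whose geodesics pass through 7 — 6–8: 1/3.
All other pairs contribute 0.
Summing the contributions gives betweenness(7) = 1/3.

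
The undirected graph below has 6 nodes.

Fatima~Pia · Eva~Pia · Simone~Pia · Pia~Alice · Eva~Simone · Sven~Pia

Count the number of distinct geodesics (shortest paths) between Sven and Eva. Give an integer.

The shortest distance is 2, and the only length-2 path is Sven–Pia–Eva. So there is exactly 1 shortest path.

1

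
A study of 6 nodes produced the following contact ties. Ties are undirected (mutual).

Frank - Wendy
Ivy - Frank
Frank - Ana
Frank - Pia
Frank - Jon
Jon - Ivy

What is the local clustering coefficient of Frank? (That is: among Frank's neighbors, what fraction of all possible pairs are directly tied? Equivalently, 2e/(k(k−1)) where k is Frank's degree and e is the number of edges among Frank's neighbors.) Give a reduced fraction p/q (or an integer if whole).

Frank's neighbors: Ana, Ivy, Jon, Pia, and Wendy (k = 5).
Possible neighbor pairs: C(5,2) = 10. Edges among them: Ivy–Jon → e = 1.
Clustering(Frank) = 1/10.

1/10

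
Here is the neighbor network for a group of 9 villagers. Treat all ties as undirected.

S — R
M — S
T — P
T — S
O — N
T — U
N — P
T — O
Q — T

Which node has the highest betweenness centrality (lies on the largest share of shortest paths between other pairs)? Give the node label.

T

Unnormalized betweenness of each node: M:0, N:1/2, O:3, P:3, Q:0, R:0, S:13, T:45/2, U:0.
T has the largest value, 45/2, making it the main broker — the node through which the most shortest paths run.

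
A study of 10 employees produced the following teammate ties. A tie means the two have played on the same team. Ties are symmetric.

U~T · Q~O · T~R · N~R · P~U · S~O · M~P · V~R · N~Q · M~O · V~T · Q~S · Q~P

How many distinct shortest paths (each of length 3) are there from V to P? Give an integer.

The shortest distance is 3, and the only length-3 path is V–T–U–P. So there is exactly 1 shortest path.

1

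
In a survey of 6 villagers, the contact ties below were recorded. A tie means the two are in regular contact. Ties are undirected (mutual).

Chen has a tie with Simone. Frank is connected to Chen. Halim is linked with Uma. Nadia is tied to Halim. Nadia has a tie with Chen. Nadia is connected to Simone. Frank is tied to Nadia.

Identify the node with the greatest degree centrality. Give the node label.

Degrees — Chen:3, Frank:2, Halim:2, Nadia:4, Simone:2, Uma:1.
The maximum is 4, attained only by Nadia.

Nadia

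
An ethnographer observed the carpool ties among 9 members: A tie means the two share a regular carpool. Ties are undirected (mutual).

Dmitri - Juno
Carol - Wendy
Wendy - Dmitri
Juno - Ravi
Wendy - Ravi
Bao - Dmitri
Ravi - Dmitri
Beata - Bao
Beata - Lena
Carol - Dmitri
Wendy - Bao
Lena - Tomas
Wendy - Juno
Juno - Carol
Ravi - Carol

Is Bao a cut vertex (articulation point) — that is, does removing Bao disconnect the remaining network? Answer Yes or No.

Yes

Removing Bao leaves {Carol, Dmitri, Juno, Ravi, and Wendy} with no path to {Beata, Lena, and Tomas}, so the network splits into 2 components. Bao is a cut vertex.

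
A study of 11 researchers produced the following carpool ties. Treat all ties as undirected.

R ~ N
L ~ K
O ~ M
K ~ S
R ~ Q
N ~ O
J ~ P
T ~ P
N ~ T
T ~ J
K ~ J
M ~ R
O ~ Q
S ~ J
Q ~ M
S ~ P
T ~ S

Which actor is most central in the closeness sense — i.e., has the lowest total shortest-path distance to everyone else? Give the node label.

Farness (sum of distances to all others) for each node — J:22, K:28, L:37, M:31, N:20, O:25, P:24, Q:31, R:25, S:22, T:19.
The smallest farness is 19, for T, so T has the highest closeness.

T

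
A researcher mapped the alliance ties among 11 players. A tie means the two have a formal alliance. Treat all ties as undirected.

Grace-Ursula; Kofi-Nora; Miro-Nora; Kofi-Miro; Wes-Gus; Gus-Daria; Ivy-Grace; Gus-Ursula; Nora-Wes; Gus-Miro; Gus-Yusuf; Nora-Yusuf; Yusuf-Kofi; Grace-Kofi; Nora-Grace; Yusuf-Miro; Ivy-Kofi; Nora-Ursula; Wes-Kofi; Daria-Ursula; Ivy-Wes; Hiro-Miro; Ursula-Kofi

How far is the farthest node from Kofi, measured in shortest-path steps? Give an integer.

Distances from Kofi: Daria:2, Grace:1, Gus:2, Hiro:2, Ivy:1, Miro:1, Nora:1, Ursula:1, Wes:1, Yusuf:1.
The largest is 2 (to Gus, Hiro, and Daria), so the eccentricity of Kofi is 2.

2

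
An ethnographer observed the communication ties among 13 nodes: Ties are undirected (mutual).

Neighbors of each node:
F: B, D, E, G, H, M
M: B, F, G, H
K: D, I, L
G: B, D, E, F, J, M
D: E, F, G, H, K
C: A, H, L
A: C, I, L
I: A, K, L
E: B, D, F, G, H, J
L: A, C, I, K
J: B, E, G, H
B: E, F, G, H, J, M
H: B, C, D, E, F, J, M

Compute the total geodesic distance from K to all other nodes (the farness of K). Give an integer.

Distances from K: A:2, B:3, C:2, D:1, E:2, F:2, G:2, H:2, I:1, J:3, L:1, M:3.
Sum = 2 + 3 + 2 + 1 + 2 + 2 + 2 + 2 + 1 + 3 + 1 + 3 = 24.

24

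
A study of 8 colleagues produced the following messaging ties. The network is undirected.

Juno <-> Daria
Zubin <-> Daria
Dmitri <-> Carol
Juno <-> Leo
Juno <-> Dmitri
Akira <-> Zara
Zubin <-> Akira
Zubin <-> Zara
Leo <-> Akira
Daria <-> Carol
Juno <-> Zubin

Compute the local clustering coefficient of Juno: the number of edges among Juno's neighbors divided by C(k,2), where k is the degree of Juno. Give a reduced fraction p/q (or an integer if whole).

1/6

Juno's neighbors: Daria, Dmitri, Leo, and Zubin (k = 4).
Possible neighbor pairs: C(4,2) = 6. Edges among them: Daria–Zubin → e = 1.
Clustering(Juno) = 1/6.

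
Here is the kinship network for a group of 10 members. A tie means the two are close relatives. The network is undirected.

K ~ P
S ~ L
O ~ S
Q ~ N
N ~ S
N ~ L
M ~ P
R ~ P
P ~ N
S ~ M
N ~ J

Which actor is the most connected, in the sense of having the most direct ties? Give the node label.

N

Degrees — J:1, K:1, L:2, M:2, N:5, O:1, P:4, Q:1, R:1, S:4.
The maximum is 5, attained only by N.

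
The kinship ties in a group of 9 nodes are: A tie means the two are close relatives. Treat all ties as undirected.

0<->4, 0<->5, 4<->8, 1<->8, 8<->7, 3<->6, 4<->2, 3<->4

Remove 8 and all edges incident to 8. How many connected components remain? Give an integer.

Without 8, the remaining ties split the others into: {0, 2, 3, 4, 5, 6}; {1}; {7}.
That's 3 separate components.

3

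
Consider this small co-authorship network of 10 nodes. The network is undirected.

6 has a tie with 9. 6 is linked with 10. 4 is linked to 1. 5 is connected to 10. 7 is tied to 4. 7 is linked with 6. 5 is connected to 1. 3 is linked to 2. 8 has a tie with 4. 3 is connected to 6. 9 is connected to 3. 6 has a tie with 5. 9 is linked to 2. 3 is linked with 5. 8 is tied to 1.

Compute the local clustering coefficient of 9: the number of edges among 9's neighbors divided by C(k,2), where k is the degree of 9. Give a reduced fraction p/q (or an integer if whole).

2/3

9's neighbors: 2, 3, and 6 (k = 3).
Possible neighbor pairs: C(3,2) = 3. Edges among them: 2–3, 3–6 → e = 2.
Clustering(9) = 2/3.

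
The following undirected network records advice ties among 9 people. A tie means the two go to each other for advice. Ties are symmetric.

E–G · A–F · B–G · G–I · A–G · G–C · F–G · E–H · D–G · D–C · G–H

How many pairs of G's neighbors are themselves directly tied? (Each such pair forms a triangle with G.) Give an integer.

3

G's neighbors: A, B, C, D, E, F, H, and I.
Neighbor pairs that are themselves tied: G–A–F; G–C–D; G–E–H. Each forms one triangle with G, for 3 in total.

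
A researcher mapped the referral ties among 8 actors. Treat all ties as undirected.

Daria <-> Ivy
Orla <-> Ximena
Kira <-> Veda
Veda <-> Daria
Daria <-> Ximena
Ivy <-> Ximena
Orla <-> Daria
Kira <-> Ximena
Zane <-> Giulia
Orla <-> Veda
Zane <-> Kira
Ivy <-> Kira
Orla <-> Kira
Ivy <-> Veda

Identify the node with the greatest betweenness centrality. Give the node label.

Unnormalized betweenness of each node: Daria:1/2, Giulia:0, Ivy:1, Kira:21/2, Orla:1, Veda:1, Ximena:1, Zane:6.
Kira has the largest value, 21/2, making it the main broker — the node through which the most shortest paths run.

Kira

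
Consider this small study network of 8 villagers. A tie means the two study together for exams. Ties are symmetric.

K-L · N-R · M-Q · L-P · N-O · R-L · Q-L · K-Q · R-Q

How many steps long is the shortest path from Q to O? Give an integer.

3

One shortest route is Q – R – N – O, which uses 3 edges, and at distance 2 from Q we only reach {N, P}, which does not include O. So d(Q,O) = 3.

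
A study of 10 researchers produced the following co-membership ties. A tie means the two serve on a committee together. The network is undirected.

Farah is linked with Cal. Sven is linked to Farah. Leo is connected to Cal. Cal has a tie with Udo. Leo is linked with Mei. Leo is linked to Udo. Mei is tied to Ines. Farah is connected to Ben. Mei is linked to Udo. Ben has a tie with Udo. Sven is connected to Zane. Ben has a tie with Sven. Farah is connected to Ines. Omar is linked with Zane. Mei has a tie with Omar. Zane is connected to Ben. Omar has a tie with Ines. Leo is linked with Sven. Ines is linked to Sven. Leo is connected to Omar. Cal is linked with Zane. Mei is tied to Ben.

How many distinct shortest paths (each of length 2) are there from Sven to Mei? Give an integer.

3

The shortest distance is 2. The length-2 paths are: Sven–Ines–Mei; Sven–Leo–Mei; Sven–Ben–Mei.
That gives 3 distinct shortest paths.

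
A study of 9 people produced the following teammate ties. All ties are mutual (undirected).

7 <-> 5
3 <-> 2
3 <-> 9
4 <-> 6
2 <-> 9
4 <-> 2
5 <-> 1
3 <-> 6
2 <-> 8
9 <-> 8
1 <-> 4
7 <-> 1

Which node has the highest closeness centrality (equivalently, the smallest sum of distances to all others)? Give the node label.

Farness (sum of distances to all others) for each node — 1:16, 2:14, 3:18, 4:13, 5:22, 6:17, 7:22, 8:20, 9:18.
The smallest farness is 13, for 4, so 4 has the highest closeness.

4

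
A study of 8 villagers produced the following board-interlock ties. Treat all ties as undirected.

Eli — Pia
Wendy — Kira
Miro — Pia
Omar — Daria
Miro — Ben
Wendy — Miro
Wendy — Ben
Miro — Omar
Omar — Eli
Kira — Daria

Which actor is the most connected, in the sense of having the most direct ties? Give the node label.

Degrees — Ben:2, Daria:2, Eli:2, Kira:2, Miro:4, Omar:3, Pia:2, Wendy:3.
The maximum is 4, attained only by Miro.

Miro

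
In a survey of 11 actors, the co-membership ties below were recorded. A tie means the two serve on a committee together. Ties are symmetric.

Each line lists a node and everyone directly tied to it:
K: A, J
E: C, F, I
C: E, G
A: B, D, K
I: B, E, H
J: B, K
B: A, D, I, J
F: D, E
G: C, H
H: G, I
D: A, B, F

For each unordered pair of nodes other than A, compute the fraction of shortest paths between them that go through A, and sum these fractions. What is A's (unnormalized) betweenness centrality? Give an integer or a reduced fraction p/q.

Pairs whose geodesics pass through A — K–D: 1; K–F: 1; K–E: 2/3; K–C: 2/3; K–G: 1/2; K–H: 1/2; K–I: 1/2; K–B: 1/2.
All other pairs contribute 0.
Summing the contributions gives betweenness(A) = 16/3.

16/3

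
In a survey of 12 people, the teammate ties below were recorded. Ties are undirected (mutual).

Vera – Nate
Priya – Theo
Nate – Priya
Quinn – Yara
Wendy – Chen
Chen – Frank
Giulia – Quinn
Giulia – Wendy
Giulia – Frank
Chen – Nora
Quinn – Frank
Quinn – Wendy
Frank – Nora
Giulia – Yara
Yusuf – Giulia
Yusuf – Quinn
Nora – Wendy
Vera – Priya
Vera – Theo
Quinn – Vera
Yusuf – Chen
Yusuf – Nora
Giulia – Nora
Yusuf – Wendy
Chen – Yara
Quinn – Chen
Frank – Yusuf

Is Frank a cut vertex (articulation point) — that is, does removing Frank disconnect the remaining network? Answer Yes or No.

No

Even without Frank, every remaining node can still reach every other (the residual graph is connected), so Frank is not a cut vertex.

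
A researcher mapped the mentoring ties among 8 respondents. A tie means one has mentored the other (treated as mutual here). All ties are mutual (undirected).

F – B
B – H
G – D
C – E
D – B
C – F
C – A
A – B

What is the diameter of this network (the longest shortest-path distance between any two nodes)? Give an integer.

5

Eccentricity of each node (its greatest distance to any other): A:3, B:3, C:4, D:4, E:5, F:3, G:5, H:4.
The maximum eccentricity is 5, realized for instance by the pair G–E via G – D – B – F – C – E. So the diameter is 5.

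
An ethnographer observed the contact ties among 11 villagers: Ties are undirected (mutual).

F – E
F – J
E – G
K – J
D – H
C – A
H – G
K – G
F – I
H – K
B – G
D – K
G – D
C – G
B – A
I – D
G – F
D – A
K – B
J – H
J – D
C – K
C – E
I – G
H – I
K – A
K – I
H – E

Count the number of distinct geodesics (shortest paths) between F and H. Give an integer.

4

The shortest distance is 2. The length-2 paths are: F–E–H; F–J–H; F–I–H; F–G–H.
That gives 4 distinct shortest paths.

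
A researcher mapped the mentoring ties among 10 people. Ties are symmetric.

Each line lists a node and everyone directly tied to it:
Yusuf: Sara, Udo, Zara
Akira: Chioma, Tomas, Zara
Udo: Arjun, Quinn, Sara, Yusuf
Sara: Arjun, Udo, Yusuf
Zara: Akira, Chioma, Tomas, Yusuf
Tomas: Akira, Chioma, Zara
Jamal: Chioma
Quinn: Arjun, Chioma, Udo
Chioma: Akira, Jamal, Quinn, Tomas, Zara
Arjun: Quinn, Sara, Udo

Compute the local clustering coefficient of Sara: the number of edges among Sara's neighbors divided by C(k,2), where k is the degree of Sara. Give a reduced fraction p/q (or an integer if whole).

2/3

Sara's neighbors: Arjun, Udo, and Yusuf (k = 3).
Possible neighbor pairs: C(3,2) = 3. Edges among them: Arjun–Udo, Udo–Yusuf → e = 2.
Clustering(Sara) = 2/3.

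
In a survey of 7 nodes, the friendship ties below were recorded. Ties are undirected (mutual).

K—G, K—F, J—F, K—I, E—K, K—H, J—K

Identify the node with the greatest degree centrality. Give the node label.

Degrees — E:1, F:2, G:1, H:1, I:1, J:2, K:6.
The maximum is 6, attained only by K.

K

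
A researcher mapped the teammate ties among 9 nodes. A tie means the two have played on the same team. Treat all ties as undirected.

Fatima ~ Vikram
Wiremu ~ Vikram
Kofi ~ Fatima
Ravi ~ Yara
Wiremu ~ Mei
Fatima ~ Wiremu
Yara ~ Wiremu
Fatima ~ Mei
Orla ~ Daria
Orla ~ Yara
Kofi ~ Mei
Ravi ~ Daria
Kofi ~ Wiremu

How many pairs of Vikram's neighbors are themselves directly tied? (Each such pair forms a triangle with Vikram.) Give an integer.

1

Vikram's neighbors: Fatima and Wiremu.
Neighbor pairs that are themselves tied: Vikram–Fatima–Wiremu. Each forms one triangle with Vikram, for 1 in total.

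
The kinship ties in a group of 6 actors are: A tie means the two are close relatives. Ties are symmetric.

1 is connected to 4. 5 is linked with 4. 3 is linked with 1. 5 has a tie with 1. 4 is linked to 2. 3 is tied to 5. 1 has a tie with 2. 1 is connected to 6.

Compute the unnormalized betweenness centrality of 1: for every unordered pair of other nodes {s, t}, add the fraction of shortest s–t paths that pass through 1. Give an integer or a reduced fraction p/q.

Pairs whose geodesics pass through 1 — 3–6: 1; 3–2: 1; 3–4: 1/2; 6–2: 1; 6–4: 1; 6–5: 1; 2–5: 1/2.
All other pairs contribute 0.
Summing the contributions gives betweenness(1) = 6.

6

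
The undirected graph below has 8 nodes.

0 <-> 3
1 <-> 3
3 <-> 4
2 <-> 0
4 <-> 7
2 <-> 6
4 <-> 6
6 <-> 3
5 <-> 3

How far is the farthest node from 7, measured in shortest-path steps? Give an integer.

Distances from 7: 0:3, 1:3, 2:3, 3:2, 4:1, 5:3, 6:2.
The largest is 3 (to 5, 0, 1, and 2), so the eccentricity of 7 is 3.

3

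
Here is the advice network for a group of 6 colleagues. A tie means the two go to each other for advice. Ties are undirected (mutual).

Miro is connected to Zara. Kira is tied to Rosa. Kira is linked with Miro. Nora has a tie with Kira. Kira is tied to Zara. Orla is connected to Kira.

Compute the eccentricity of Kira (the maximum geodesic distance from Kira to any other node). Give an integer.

1

Distances from Kira: Miro:1, Nora:1, Orla:1, Rosa:1, Zara:1.
The largest is 1 (to Miro, Rosa, Nora, Zara, and Orla), so the eccentricity of Kira is 1.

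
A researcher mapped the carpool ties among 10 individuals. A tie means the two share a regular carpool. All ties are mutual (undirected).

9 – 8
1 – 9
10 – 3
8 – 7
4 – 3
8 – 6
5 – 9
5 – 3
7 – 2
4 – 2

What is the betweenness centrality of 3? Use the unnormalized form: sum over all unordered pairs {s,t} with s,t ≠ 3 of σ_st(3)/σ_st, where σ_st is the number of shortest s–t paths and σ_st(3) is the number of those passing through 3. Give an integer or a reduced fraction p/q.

Pairs whose geodesics pass through 3 — 1–10: 1; 1–4: 1; 2–10: 1; 2–5: 1; 6–10: 1; 10–5: 1; 10–9: 1; 10–7: 1; 10–8: 1; 10–4: 1; 5–4: 1; 9–4: 1.
All other pairs contribute 0.
Summing the contributions gives betweenness(3) = 12.

12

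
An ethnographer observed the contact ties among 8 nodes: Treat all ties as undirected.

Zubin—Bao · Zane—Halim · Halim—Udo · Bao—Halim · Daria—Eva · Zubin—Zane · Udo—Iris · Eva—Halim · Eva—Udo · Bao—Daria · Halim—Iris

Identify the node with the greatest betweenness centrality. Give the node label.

Unnormalized betweenness of each node: Bao:14/3, Daria:5/6, Eva:5/2, Halim:21/2, Iris:0, Udo:5/6, Zane:11/6, Zubin:5/6.
Halim has the largest value, 21/2, making it the main broker — the node through which the most shortest paths run.

Halim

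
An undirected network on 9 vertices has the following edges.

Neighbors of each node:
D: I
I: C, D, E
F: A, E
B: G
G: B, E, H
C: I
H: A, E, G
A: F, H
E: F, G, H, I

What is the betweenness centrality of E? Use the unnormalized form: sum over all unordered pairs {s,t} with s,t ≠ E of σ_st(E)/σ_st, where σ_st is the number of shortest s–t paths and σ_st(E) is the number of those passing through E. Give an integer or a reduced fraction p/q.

Pairs whose geodesics pass through E — I–H: 1; I–A: 2/2; I–B: 1; I–G: 1; I–F: 1; H–C: 1; H–D: 1; H–F: 1/2; C–A: 2/2; C–B: 1; C–G: 1; C–F: 1; A–D: 2/2; B–D: 1 … (+4 more pairs).
All other pairs contribute 0.
Summing the contributions gives betweenness(E) = 35/2.

35/2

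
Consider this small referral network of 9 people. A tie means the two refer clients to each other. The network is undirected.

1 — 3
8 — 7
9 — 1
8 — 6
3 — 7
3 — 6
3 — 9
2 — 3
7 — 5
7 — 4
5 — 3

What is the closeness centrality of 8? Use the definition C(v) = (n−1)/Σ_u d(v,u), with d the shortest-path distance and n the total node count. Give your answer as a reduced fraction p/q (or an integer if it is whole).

8/17

Distances from 8: 1:3, 2:3, 3:2, 4:2, 5:2, 6:1, 7:1, 9:3. Sum = 17.
n = 9, so closeness = 8/17.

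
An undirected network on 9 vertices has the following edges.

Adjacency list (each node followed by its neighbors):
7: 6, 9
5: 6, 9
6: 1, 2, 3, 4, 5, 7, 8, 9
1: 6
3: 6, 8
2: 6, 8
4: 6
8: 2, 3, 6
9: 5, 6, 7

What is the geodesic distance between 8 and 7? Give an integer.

One shortest route is 8 – 6 – 7, which uses 2 edges, and 8 and 7 are not directly tied, so nothing shorter exists. So d(8,7) = 2.

2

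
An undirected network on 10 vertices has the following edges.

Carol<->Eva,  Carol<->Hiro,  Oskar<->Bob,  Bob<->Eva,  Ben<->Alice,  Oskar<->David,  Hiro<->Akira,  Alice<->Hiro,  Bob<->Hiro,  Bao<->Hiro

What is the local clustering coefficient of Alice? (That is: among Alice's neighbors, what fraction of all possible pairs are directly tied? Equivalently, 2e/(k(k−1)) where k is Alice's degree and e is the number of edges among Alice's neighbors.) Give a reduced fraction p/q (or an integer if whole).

Alice's neighbors: Ben and Hiro (k = 2).
Possible neighbor pairs: C(2,2) = 1. Edges among them: none → e = 0.
Clustering(Alice) = 0/1.

0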